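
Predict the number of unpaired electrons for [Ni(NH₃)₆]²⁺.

Ligand charges: ammonia is neutral. With an overall charge of +2 the nickel centre must be in the +2 oxidation state.
Nickel is a group-10 element; Ni(II) is therefore d⁸.
In an octahedral field the d⁸ configuration is t₂g⁶e_g² (only one arrangement possible), giving 2 unpaired electrons.

2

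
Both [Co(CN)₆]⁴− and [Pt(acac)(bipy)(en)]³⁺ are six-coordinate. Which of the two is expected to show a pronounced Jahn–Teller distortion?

[Co(CN)₆]⁴−

[Co(CN)₆]⁴−: Ligand charges: each cyanide is −1. With an overall charge of −4 the cobalt centre must be in the +2 oxidation state. Cobalt is a group-9 element; Co(II) is therefore d⁷. Cyanide is a strong-field ligand (high in the spectrochemical series) for a first-row metal, so the complex is low-spin. The t₂g⁶e_g¹ (low-spin) configuration has an unevenly filled e_g set; the Jahn–Teller theorem predicts a tetragonal distortion (typically axial elongation) to lift the degeneracy.
[Pt(acac)(bipy)(en)]³⁺: Each acetylacetonate is −1; 2,2′-bipyridine is neutral; ethylenediamine is neutral; balancing the +3 overall charge requires Pt(IV). Pt sits in group 10, so the d-electron count is 10 − 4 = 6. A 5d ion has a large Δₒ and is invariably low-spin. The d⁶ configuration leaves the e_g set evenly filled (or empty) — no strong Jahn–Teller driving force.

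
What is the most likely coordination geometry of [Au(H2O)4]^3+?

Ligand charges: water is neutral. With an overall charge of +3 the gold centre must be in the +3 oxidation state.
Au sits in group 11, so the d-electron count is 11 − 3 = 8.
Coordination number: 4.
A 5d d⁸ ion has a large crystal-field splitting; square planar leaves the high-energy d_{x²−y²} orbital empty and maximises CFSE.

square planar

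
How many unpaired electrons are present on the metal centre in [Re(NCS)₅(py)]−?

3

Ligand charges: each isothiocyanate is −1; pyridine is neutral. With an overall charge of −1 the rhenium centre must be in the +4 oxidation state.
Group 7 minus oxidation state 4 gives a d³ configuration.
In an octahedral field the d³ configuration is t₂g³e_g⁰ (only one arrangement possible), giving 3 unpaired electrons.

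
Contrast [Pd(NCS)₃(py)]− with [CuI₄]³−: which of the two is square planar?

[Pd(NCS)₃(py)]−

For [Pd(NCS)₃(py)]−: Ligand charges: each isothiocyanate is −1; pyridine is neutral. With an overall charge of −1 the palladium centre must be in the +2 oxidation state. Group 10 minus oxidation state 2 gives a d⁸ configuration. A 4d d⁸ ion has a large crystal-field splitting; square planar leaves the high-energy d_{x²−y²} orbital empty and maximises CFSE. → square planar.
For [CuI₄]³−: Ligand charges: each iodide is −1. With an overall charge of −3 the copper centre must be in the +1 oxidation state. Cu sits in group 11, so the d-electron count is 11 − 1 = 10. A d¹⁰ ion has no crystal-field stabilisation preference between square planar and tetrahedral, so four ligands adopt the sterically favoured tetrahedral geometry. → tetrahedral.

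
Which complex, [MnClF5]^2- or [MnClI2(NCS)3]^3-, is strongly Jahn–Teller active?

[MnClI2(NCS)3]^3-

[MnClF5]^2-: Ligand charges: each chloride is −1; each fluoride is −1. With an overall charge of −2 the manganese centre must be in the +4 oxidation state. Group 7 minus oxidation state 4 gives a d³ configuration. The d³ configuration leaves the e_g set evenly filled (or empty) — no strong Jahn–Teller driving force.
[MnClI2(NCS)3]^3-: Ligand charges: each chloride is −1; each iodide is −1; each isothiocyanate is −1. With an overall charge of −3 the manganese centre must be in the +3 oxidation state. Mn sits in group 7, so the d-electron count is 7 − 3 = 4. Chloride, iodide, and isothiocyanate are weak-field ligands for a first-row metal, so the complex is high-spin. The t₂g³e_g¹ (high-spin) configuration has an unevenly filled e_g set; the Jahn–Teller theorem predicts a tetragonal distortion (typically axial elongation) to lift the degeneracy.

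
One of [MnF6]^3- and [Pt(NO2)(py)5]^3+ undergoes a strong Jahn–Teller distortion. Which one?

[MnF6]^3-: Each fluoride is −1; balancing the −3 overall charge requires Mn(III). Group 7 minus oxidation state 3 gives a d⁴ configuration. Fluoride is a weak-field ligand for a first-row metal, so the complex is high-spin. The t₂g³e_g¹ (high-spin) configuration has an unevenly filled e_g set; the Jahn–Teller theorem predicts a tetragonal distortion (typically axial elongation) to lift the degeneracy.
[Pt(NO2)(py)5]^3+: Each nitro (N-bound nitrite) is −1; pyridine is neutral; balancing the +3 overall charge requires Pt(IV). Group 10 minus oxidation state 4 gives a d⁶ configuration. A 5d ion has a large Δₒ and is invariably low-spin. The d⁶ configuration leaves the e_g set evenly filled (or empty) — no strong Jahn–Teller driving force.

[MnF6]^3-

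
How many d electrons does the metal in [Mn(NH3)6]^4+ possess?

d³

Ligand charges: ammonia is neutral. With an overall charge of +4 the manganese centre must be in the +4 oxidation state.
Manganese is a group-7 element; Mn(IV) is therefore d³.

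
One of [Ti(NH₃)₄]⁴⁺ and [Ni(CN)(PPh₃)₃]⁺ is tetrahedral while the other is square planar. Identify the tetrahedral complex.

For [Ti(NH₃)₄]⁴⁺: Ligand charges: ammonia is neutral. With an overall charge of +4 the titanium centre must be in the +4 oxidation state. Group 4 minus oxidation state 4 gives a d⁰ configuration. A d⁰ ion has no crystal-field stabilisation preference between square planar and tetrahedral, so four ligands adopt the sterically favoured tetrahedral geometry. → tetrahedral.
For [Ni(CN)(PPh₃)₃]⁺: Summing ligand charges against the +1 overall charge gives an oxidation state of +2 for nickel. Nickel is a group-10 element; Ni(II) is therefore d⁸. Cyanide and triphenylphosphine are strong-field ligands (high in the spectrochemical series). A 3d d⁸ ion with strong-field ligands gains enough CFSE to favour square planar over tetrahedral. → square planar.

[Ti(NH₃)₄]⁴⁺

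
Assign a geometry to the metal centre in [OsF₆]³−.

Ligand charges: each fluoride is −1. With an overall charge of −3 the osmium centre must be in the +3 oxidation state.
Os sits in group 8, so the d-electron count is 8 − 3 = 5.
Coordination number: 6.
Six donors around a single metal centre give an octahedral coordination sphere.

octahedral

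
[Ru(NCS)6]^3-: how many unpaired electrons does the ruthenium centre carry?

1 unpaired electron

Summing ligand charges against the −3 overall charge gives an oxidation state of +3 for ruthenium.
Group 8 minus oxidation state 3 gives a d⁵ configuration.
The spin state decides the count: a 4d ion has a large Δₒ and is invariably low-spin.
An octahedral low-spin d⁵ ion is t₂g⁵e_g⁰, giving 1 unpaired electron.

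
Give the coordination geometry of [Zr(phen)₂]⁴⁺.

Summing ligand charges against the +4 overall charge gives an oxidation state of +4 for zirconium.
Group 4 minus oxidation state 4 gives a d⁰ configuration.
Counting donor atoms: 2×1,10-phenanthroline (bidentate) → 4 donors. Coordination number = 4.
A d⁰ ion has no crystal-field stabilisation preference between square planar and tetrahedral, so four ligands adopt the sterically favoured tetrahedral geometry.

tetrahedral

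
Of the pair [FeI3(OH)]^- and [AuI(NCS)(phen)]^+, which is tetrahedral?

[FeI3(OH)]^-

For [FeI3(OH)]^-: Summing ligand charges against the −1 overall charge gives an oxidation state of +3 for iron. Group 8 minus oxidation state 3 gives a d⁵ configuration. A high-spin d⁵ ion has zero CFSE in either geometry, so four ligands adopt the sterically favoured tetrahedral geometry. → tetrahedral.
For [AuI(NCS)(phen)]^+: Each iodide is −1; each isothiocyanate is −1; 1,10-phenanthroline is neutral; balancing the +1 overall charge requires Au(III). Gold is a group-11 element; Au(III) is therefore d⁸. A 5d d⁸ ion has a large crystal-field splitting; square planar leaves the high-energy d_{x²−y²} orbital empty and maximises CFSE. → square planar.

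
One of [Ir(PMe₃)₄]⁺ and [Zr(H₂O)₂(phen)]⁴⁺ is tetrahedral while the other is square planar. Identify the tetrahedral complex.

For [Ir(PMe₃)₄]⁺: Trimethylphosphine is neutral; balancing the +1 overall charge requires Ir(I). Iridium is a group-9 element; Ir(I) is therefore d⁸. A 5d d⁸ ion has a large crystal-field splitting; square planar leaves the high-energy d_{x²−y²} orbital empty and maximises CFSE. → square planar.
For [Zr(H₂O)₂(phen)]⁴⁺: Summing ligand charges against the +4 overall charge gives an oxidation state of +4 for zirconium. Zirconium is a group-4 element; Zr(IV) is therefore d⁰. A d⁰ ion has no crystal-field stabilisation preference between square planar and tetrahedral, so four ligands adopt the sterically favoured tetrahedral geometry. → tetrahedral.

[Zr(H₂O)₂(phen)]⁴⁺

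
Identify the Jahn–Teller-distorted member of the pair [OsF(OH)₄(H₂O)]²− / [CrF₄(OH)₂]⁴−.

[OsF(OH)₄(H₂O)]²−: Summing ligand charges against the −2 overall charge gives an oxidation state of +3 for osmium. Os sits in group 8, so the d-electron count is 8 − 3 = 5. A 5d ion has a large Δₒ and is invariably low-spin. The d⁵ configuration leaves the e_g set evenly filled (or empty) — no strong Jahn–Teller driving force.
[CrF₄(OH)₂]⁴−: Ligand charges: each fluoride is −1; each hydroxide is −1. With an overall charge of −4 the chromium centre must be in the +2 oxidation state. Chromium is a group-6 element; Cr(II) is therefore d⁴. Fluoride and hydroxide are weak-field ligands for a first-row metal, so the complex is high-spin. The t₂g³e_g¹ (high-spin) configuration has an unevenly filled e_g set; the Jahn–Teller theorem predicts a tetragonal distortion (typically axial elongation) to lift the degeneracy.

[CrF₄(OH)₂]⁴−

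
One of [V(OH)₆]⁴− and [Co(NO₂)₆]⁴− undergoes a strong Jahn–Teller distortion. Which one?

[V(OH)₆]⁴−: Each hydroxide is −1; balancing the −4 overall charge requires V(II). Group 5 minus oxidation state 2 gives a d³ configuration. The d³ configuration leaves the e_g set evenly filled (or empty) — no strong Jahn–Teller driving force.
[Co(NO₂)₆]⁴−: Ligand charges: each nitro (N-bound nitrite) is −1. With an overall charge of −4 the cobalt centre must be in the +2 oxidation state. Cobalt is a group-9 element; Co(II) is therefore d⁷. Nitro (N-bound nitrite) is a strong-field ligand (high in the spectrochemical series) for a first-row metal, so the complex is low-spin. The t₂g⁶e_g¹ (low-spin) configuration has an unevenly filled e_g set; the Jahn–Teller theorem predicts a tetragonal distortion (typically axial elongation) to lift the degeneracy.

[Co(NO₂)₆]⁴−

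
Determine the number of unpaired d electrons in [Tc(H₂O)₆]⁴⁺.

Water is neutral; balancing the +4 overall charge requires Tc(IV).
Group 7 minus oxidation state 4 gives a d³ configuration.
In an octahedral field the d³ configuration is t₂g³e_g⁰ (only one arrangement possible), giving 3 unpaired electrons.

3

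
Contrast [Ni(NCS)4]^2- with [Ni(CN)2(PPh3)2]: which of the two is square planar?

For [Ni(NCS)4]^2-: Ligand charges: each isothiocyanate is −1. With an overall charge of −2 the nickel centre must be in the +2 oxidation state. Nickel is a group-10 element; Ni(II) is therefore d⁸. Isothiocyanate is a weak-field ligand. With weak-field ligands the CFSE gain from square planar is small, so a 3d d⁸ ion takes the sterically preferred tetrahedral geometry. → tetrahedral.
For [Ni(CN)2(PPh3)2]: Each cyanide is −1; triphenylphosphine is neutral; balancing the 0 overall charge requires Ni(II). Nickel is a group-10 element; Ni(II) is therefore d⁸. Cyanide and triphenylphosphine are strong-field ligands (high in the spectrochemical series). A 3d d⁸ ion with strong-field ligands gains enough CFSE to favour square planar over tetrahedral. → square planar.

[Ni(CN)2(PPh3)2]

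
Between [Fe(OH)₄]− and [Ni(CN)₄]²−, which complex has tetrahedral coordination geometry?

For [Fe(OH)₄]−: Summing ligand charges against the −1 overall charge gives an oxidation state of +3 for iron. Fe sits in group 8, so the d-electron count is 8 − 3 = 5. A high-spin d⁵ ion has zero CFSE in either geometry, so four ligands adopt the sterically favoured tetrahedral geometry. → tetrahedral.
For [Ni(CN)₄]²−: Ligand charges: each cyanide is −1. With an overall charge of −2 the nickel centre must be in the +2 oxidation state. Nickel is a group-10 element; Ni(II) is therefore d⁸. Cyanide is a strong-field ligand (high in the spectrochemical series). A 3d d⁸ ion with strong-field ligands gains enough CFSE to favour square planar over tetrahedral. → square planar.

[Fe(OH)₄]−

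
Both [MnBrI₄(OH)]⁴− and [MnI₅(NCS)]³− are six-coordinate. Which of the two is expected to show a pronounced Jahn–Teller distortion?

[MnI₅(NCS)]³−

[MnBrI₄(OH)]⁴−: Summing ligand charges against the −4 overall charge gives an oxidation state of +2 for manganese. Group 7 minus oxidation state 2 gives a d⁵ configuration. Bromide, hydroxide, and iodide are weak-field ligands for a first-row metal, so the complex is high-spin. The d⁵ configuration leaves the e_g set evenly filled (or empty) — no strong Jahn–Teller driving force.
[MnI₅(NCS)]³−: Summing ligand charges against the −3 overall charge gives an oxidation state of +3 for manganese. Group 7 minus oxidation state 3 gives a d⁴ configuration. Iodide and isothiocyanate are weak-field ligands for a first-row metal, so the complex is high-spin. The t₂g³e_g¹ (high-spin) configuration has an unevenly filled e_g set; the Jahn–Teller theorem predicts a tetragonal distortion (typically axial elongation) to lift the degeneracy.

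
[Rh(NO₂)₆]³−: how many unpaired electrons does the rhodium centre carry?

Ligand charges: each nitro (N-bound nitrite) is −1. With an overall charge of −3 the rhodium centre must be in the +3 oxidation state.
Group 9 minus oxidation state 3 gives a d⁶ configuration.
The spin state decides the count: a 4d ion has a large Δₒ and is invariably low-spin.
An octahedral low-spin d⁶ ion is t₂g⁶e_g⁰, giving 0 unpaired electrons.

0 unpaired electrons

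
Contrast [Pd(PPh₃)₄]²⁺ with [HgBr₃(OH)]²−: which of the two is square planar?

For [Pd(PPh₃)₄]²⁺: Summing ligand charges against the +2 overall charge gives an oxidation state of +2 for palladium. Palladium is a group-10 element; Pd(II) is therefore d⁸. A 4d d⁸ ion has a large crystal-field splitting; square planar leaves the high-energy d_{x²−y²} orbital empty and maximises CFSE. → square planar.
For [HgBr₃(OH)]²−: Summing ligand charges against the −2 overall charge gives an oxidation state of +2 for mercury. Hg sits in group 12, so the d-electron count is 12 − 2 = 10. A d¹⁰ ion has no crystal-field stabilisation preference between square planar and tetrahedral, so four ligands adopt the sterically favoured tetrahedral geometry. → tetrahedral.

[Pd(PPh₃)₄]²⁺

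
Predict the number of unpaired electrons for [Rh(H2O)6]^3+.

Summing ligand charges against the +3 overall charge gives an oxidation state of +3 for rhodium.
Rh sits in group 9, so the d-electron count is 9 − 3 = 6.
The spin state decides the count: a 4d ion has a large Δₒ and is invariably low-spin.
An octahedral low-spin d⁶ ion is t₂g⁶e_g⁰, giving 0 unpaired electrons.

0 unpaired electrons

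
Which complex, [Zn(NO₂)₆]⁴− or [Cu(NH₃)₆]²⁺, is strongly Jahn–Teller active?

[Zn(NO₂)₆]⁴−: Each nitro (N-bound nitrite) is −1; balancing the −4 overall charge requires Zn(II). Zinc is a group-12 element; Zn(II) is therefore d¹⁰. The d¹⁰ configuration leaves the e_g set evenly filled (or empty) — no strong Jahn–Teller driving force.
[Cu(NH₃)₆]²⁺: Ammonia is neutral; balancing the +2 overall charge requires Cu(II). Copper is a group-11 element; Cu(II) is therefore d⁹. The t₂g⁶e_g³ configuration has an unevenly filled e_g set; the Jahn–Teller theorem predicts a tetragonal distortion (typically axial elongation) to lift the degeneracy.

[Cu(NH₃)₆]²⁺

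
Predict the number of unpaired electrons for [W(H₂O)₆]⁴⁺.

2 unpaired electrons

Ligand charges: water is neutral. With an overall charge of +4 the tungsten centre must be in the +4 oxidation state.
Group 6 minus oxidation state 4 gives a d² configuration.
In an octahedral field the d² configuration is t₂g²e_g⁰ (only one arrangement possible), giving 2 unpaired electrons.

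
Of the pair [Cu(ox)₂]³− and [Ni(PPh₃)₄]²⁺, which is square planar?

[Ni(PPh₃)₄]²⁺

For [Cu(ox)₂]³−: Ligand charges: each oxalate is −2. With an overall charge of −3 the copper centre must be in the +1 oxidation state. Cu sits in group 11, so the d-electron count is 11 − 1 = 10. A d¹⁰ ion has no crystal-field stabilisation preference between square planar and tetrahedral, so four ligands adopt the sterically favoured tetrahedral geometry. → tetrahedral.
For [Ni(PPh₃)₄]²⁺: Summing ligand charges against the +2 overall charge gives an oxidation state of +2 for nickel. Group 10 minus oxidation state 2 gives a d⁸ configuration. Triphenylphosphine is a strong-field ligand (high in the spectrochemical series). A 3d d⁸ ion with strong-field ligands gains enough CFSE to favour square planar over tetrahedral. → square planar.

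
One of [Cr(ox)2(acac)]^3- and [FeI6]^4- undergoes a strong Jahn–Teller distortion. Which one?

[Cr(ox)2(acac)]^3-

[Cr(ox)2(acac)]^3-: Each oxalate is −2; each acetylacetonate is −1; balancing the −3 overall charge requires Cr(II). Cr sits in group 6, so the d-electron count is 6 − 2 = 4. Acetylacetonate and oxalate are weak-field ligands for a first-row metal, so the complex is high-spin. The t₂g³e_g¹ (high-spin) configuration has an unevenly filled e_g set; the Jahn–Teller theorem predicts a tetragonal distortion (typically axial elongation) to lift the degeneracy.
[FeI6]^4-: Summing ligand charges against the −4 overall charge gives an oxidation state of +2 for iron. Group 8 minus oxidation state 2 gives a d⁶ configuration. Iodide is a weak-field ligand for a first-row metal, so the complex is high-spin. The d⁶ configuration leaves the e_g set evenly filled (or empty) — no strong Jahn–Teller driving force.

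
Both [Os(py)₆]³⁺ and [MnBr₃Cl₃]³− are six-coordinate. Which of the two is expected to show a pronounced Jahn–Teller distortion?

[MnBr₃Cl₃]³−

[Os(py)₆]³⁺: Ligand charges: pyridine is neutral. With an overall charge of +3 the osmium centre must be in the +3 oxidation state. Group 8 minus oxidation state 3 gives a d⁵ configuration. A 5d ion has a large Δₒ and is invariably low-spin. The d⁵ configuration leaves the e_g set evenly filled (or empty) — no strong Jahn–Teller driving force.
[MnBr₃Cl₃]³−: Summing ligand charges against the −3 overall charge gives an oxidation state of +3 for manganese. Group 7 minus oxidation state 3 gives a d⁴ configuration. Bromide and chloride are weak-field ligands for a first-row metal, so the complex is high-spin. The t₂g³e_g¹ (high-spin) configuration has an unevenly filled e_g set; the Jahn–Teller theorem predicts a tetragonal distortion (typically axial elongation) to lift the degeneracy.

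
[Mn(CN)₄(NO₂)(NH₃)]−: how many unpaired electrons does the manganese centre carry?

Ligand charges: each cyanide is −1; each nitro (N-bound nitrite) is −1; ammonia is neutral. With an overall charge of −1 the manganese centre must be in the +4 oxidation state.
Manganese is a group-7 element; Mn(IV) is therefore d³.
In an octahedral field the d³ configuration is t₂g³e_g⁰ (only one arrangement possible), giving 3 unpaired electrons.

3 unpaired electrons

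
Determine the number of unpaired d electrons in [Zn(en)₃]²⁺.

Ligand charges: ethylenediamine is neutral. With an overall charge of +2 the zinc centre must be in the +2 oxidation state.
Zinc is a group-12 element; Zn(II) is therefore d¹⁰.
Counting donor atoms: 3×ethylenediamine (bidentate) → 6 donors. Coordination number = 6.
In an octahedral field the d¹⁰ configuration is t₂g⁶e_g⁴, giving 0 unpaired electrons.

0 unpaired electrons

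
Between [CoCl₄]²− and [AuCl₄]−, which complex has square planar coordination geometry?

For [CoCl₄]²−: Each chloride is −1; balancing the −2 overall charge requires Co(II). Co sits in group 9, so the d-electron count is 9 − 2 = 7. For a high-spin 3d d⁷ ion with weak-field ligands the small Δₜ gives little square-planar CFSE advantage, so four ligands adopt the sterically favoured tetrahedral geometry. → tetrahedral.
For [AuCl₄]−: Each chloride is −1; balancing the −1 overall charge requires Au(III). Gold is a group-11 element; Au(III) is therefore d⁸. A 5d d⁸ ion has a large crystal-field splitting; square planar leaves the high-energy d_{x²−y²} orbital empty and maximises CFSE. → square planar.

[AuCl₄]−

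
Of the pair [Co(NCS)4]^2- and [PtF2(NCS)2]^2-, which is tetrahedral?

For [Co(NCS)4]^2-: Summing ligand charges against the −2 overall charge gives an oxidation state of +2 for cobalt. Co sits in group 9, so the d-electron count is 9 − 2 = 7. For a high-spin 3d d⁷ ion with weak-field ligands the small Δₜ gives little square-planar CFSE advantage, so four ligands adopt the sterically favoured tetrahedral geometry. → tetrahedral.
For [PtF2(NCS)2]^2-: Ligand charges: each fluoride is −1; each isothiocyanate is −1. With an overall charge of −2 the platinum centre must be in the +2 oxidation state. Pt sits in group 10, so the d-electron count is 10 − 2 = 8. A 5d d⁸ ion has a large crystal-field splitting; square planar leaves the high-energy d_{x²−y²} orbital empty and maximises CFSE. → square planar.

[Co(NCS)4]^2-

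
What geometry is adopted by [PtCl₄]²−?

Each chloride is −1; balancing the −2 overall charge requires Pt(II).
Group 10 minus oxidation state 2 gives a d⁸ configuration.
With 4 monodentate ligands the coordination number is 4.
A 5d d⁸ ion has a large crystal-field splitting; square planar leaves the high-energy d_{x²−y²} orbital empty and maximises CFSE.

square planar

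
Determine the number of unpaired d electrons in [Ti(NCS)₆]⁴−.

2

Summing ligand charges against the −4 overall charge gives an oxidation state of +2 for titanium.
Titanium is a group-4 element; Ti(II) is therefore d².
In an octahedral field the d² configuration is t₂g²e_g⁰ (only one arrangement possible), giving 2 unpaired electrons.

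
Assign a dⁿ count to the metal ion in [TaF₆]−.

Ligand charges: each fluoride is −1. With an overall charge of −1 the tantalum centre must be in the +5 oxidation state.
Ta sits in group 5, so the d-electron count is 5 − 5 = 0.

d0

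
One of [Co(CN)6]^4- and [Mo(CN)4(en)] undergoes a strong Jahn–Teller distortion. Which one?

[Co(CN)6]^4-

[Co(CN)6]^4-: Summing ligand charges against the −4 overall charge gives an oxidation state of +2 for cobalt. Cobalt is a group-9 element; Co(II) is therefore d⁷. Cyanide is a strong-field ligand (high in the spectrochemical series) for a first-row metal, so the complex is low-spin. The t₂g⁶e_g¹ (low-spin) configuration has an unevenly filled e_g set; the Jahn–Teller theorem predicts a tetragonal distortion (typically axial elongation) to lift the degeneracy.
[Mo(CN)4(en)]: Summing ligand charges against the 0 overall charge gives an oxidation state of +4 for molybdenum. Molybdenum is a group-6 element; Mo(IV) is therefore d². The d² configuration leaves the e_g set evenly filled (or empty) — no strong Jahn–Teller driving force.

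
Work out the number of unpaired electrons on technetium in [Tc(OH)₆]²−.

Summing ligand charges against the −2 overall charge gives an oxidation state of +4 for technetium.
Technetium is a group-7 element; Tc(IV) is therefore d³.
In an octahedral field the d³ configuration is t₂g³e_g⁰ (only one arrangement possible), giving 3 unpaired electrons.

3 unpaired electrons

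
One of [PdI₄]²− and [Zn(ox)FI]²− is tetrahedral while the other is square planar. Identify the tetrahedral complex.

For [PdI₄]²−: Summing ligand charges against the −2 overall charge gives an oxidation state of +2 for palladium. Group 10 minus oxidation state 2 gives a d⁸ configuration. A 4d d⁸ ion has a large crystal-field splitting; square planar leaves the high-energy d_{x²−y²} orbital empty and maximises CFSE. → square planar.
For [Zn(ox)FI]²−: Summing ligand charges against the −2 overall charge gives an oxidation state of +2 for zinc. Zinc is a group-12 element; Zn(II) is therefore d¹⁰. A d¹⁰ ion has no crystal-field stabilisation preference between square planar and tetrahedral, so four ligands adopt the sterically favoured tetrahedral geometry. → tetrahedral.

[Zn(ox)FI]²−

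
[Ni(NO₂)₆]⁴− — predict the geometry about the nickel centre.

octahedral

Summing ligand charges against the −4 overall charge gives an oxidation state of +2 for nickel.
Nickel is a group-10 element; Ni(II) is therefore d⁸.
Coordination number: 6.
Six donors around a single metal centre give an octahedral coordination sphere.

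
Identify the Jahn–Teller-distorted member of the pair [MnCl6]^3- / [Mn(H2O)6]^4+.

[MnCl6]^3-: Each chloride is −1; balancing the −3 overall charge requires Mn(III). Mn sits in group 7, so the d-electron count is 7 − 3 = 4. Chloride is a weak-field ligand for a first-row metal, so the complex is high-spin. The t₂g³e_g¹ (high-spin) configuration has an unevenly filled e_g set; the Jahn–Teller theorem predicts a tetragonal distortion (typically axial elongation) to lift the degeneracy.
[Mn(H2O)6]^4+: Summing ligand charges against the +4 overall charge gives an oxidation state of +4 for manganese. Group 7 minus oxidation state 4 gives a d³ configuration. The d³ configuration leaves the e_g set evenly filled (or empty) — no strong Jahn–Teller driving force.

[MnCl6]^3-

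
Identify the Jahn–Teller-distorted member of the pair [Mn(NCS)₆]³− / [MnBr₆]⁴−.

[Mn(NCS)₆]³−

[Mn(NCS)₆]³−: Each isothiocyanate is −1; balancing the −3 overall charge requires Mn(III). Manganese is a group-7 element; Mn(III) is therefore d⁴. Isothiocyanate is a weak-field ligand for a first-row metal, so the complex is high-spin. The t₂g³e_g¹ (high-spin) configuration has an unevenly filled e_g set; the Jahn–Teller theorem predicts a tetragonal distortion (typically axial elongation) to lift the degeneracy.
[MnBr₆]⁴−: Ligand charges: each bromide is −1. With an overall charge of −4 the manganese centre must be in the +2 oxidation state. Group 7 minus oxidation state 2 gives a d⁵ configuration. Bromide is a weak-field ligand for a first-row metal, so the complex is high-spin. The d⁵ configuration leaves the e_g set evenly filled (or empty) — no strong Jahn–Teller driving force.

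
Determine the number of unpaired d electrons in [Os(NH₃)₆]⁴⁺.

2 unpaired electrons

Ligand charges: ammonia is neutral. With an overall charge of +4 the osmium centre must be in the +4 oxidation state.
Osmium is a group-8 element; Os(IV) is therefore d⁴.
The spin state decides the count: a 5d ion has a large Δₒ and is invariably low-spin.
An octahedral low-spin d⁴ ion is t₂g⁴e_g⁰, giving 2 unpaired electrons.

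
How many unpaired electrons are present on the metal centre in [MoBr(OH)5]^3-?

3

Ligand charges: each bromide is −1; each hydroxide is −1. With an overall charge of −3 the molybdenum centre must be in the +3 oxidation state.
Mo sits in group 6, so the d-electron count is 6 − 3 = 3.
In an octahedral field the d³ configuration is t₂g³e_g⁰ (only one arrangement possible), giving 3 unpaired electrons.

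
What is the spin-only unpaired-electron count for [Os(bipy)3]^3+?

1

Summing ligand charges against the +3 overall charge gives an oxidation state of +3 for osmium.
Group 8 minus oxidation state 3 gives a d⁵ configuration.
Counting donor atoms: 3×2,2′-bipyridine (bidentate) → 6 donors. Coordination number = 6.
The spin state decides the count: a 5d ion has a large Δₒ and is invariably low-spin.
An octahedral low-spin d⁵ ion is t₂g⁵e_g⁰, giving 1 unpaired electron.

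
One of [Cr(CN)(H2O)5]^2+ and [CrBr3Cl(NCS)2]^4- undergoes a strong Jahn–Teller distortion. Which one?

[CrBr3Cl(NCS)2]^4-

[Cr(CN)(H2O)5]^2+: Ligand charges: each cyanide is −1; water is neutral. With an overall charge of +2 the chromium centre must be in the +3 oxidation state. Chromium is a group-6 element; Cr(III) is therefore d³. The d³ configuration leaves the e_g set evenly filled (or empty) — no strong Jahn–Teller driving force.
[CrBr3Cl(NCS)2]^4-: Ligand charges: each bromide is −1; each chloride is −1; each isothiocyanate is −1. With an overall charge of −4 the chromium centre must be in the +2 oxidation state. Cr sits in group 6, so the d-electron count is 6 − 2 = 4. Bromide, chloride, and isothiocyanate are weak-field ligands for a first-row metal, so the complex is high-spin. The t₂g³e_g¹ (high-spin) configuration has an unevenly filled e_g set; the Jahn–Teller theorem predicts a tetragonal distortion (typically axial elongation) to lift the degeneracy.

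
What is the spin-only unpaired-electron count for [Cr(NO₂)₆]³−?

3

Summing ligand charges against the −3 overall charge gives an oxidation state of +3 for chromium.
Group 6 minus oxidation state 3 gives a d³ configuration.
In an octahedral field the d³ configuration is t₂g³e_g⁰ (only one arrangement possible), giving 3 unpaired electrons.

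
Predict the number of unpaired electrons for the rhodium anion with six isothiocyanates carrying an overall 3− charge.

Ligand charges: each isothiocyanate is −1. With an overall charge of −3 the rhodium centre must be in the +3 oxidation state.
Group 9 minus oxidation state 3 gives a d⁶ configuration.
The spin state decides the count: a 4d ion has a large Δₒ and is invariably low-spin.
An octahedral low-spin d⁶ ion is t₂g⁶e_g⁰, giving 0 unpaired electrons.

0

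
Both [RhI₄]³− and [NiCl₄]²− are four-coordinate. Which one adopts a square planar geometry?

[RhI₄]³−

For [RhI₄]³−: Summing ligand charges against the −3 overall charge gives an oxidation state of +1 for rhodium. Rh sits in group 9, so the d-electron count is 9 − 1 = 8. A 4d d⁸ ion has a large crystal-field splitting; square planar leaves the high-energy d_{x²−y²} orbital empty and maximises CFSE. → square planar.
For [NiCl₄]²−: Ligand charges: each chloride is −1. With an overall charge of −2 the nickel centre must be in the +2 oxidation state. Group 10 minus oxidation state 2 gives a d⁸ configuration. Chloride is a weak-field ligand. With weak-field ligands the CFSE gain from square planar is small, so a 3d d⁸ ion takes the sterically preferred tetrahedral geometry. → tetrahedral.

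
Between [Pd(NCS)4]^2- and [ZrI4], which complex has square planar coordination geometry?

[Pd(NCS)4]^2-

For [Pd(NCS)4]^2-: Summing ligand charges against the −2 overall charge gives an oxidation state of +2 for palladium. Palladium is a group-10 element; Pd(II) is therefore d⁸. A 4d d⁸ ion has a large crystal-field splitting; square planar leaves the high-energy d_{x²−y²} orbital empty and maximises CFSE. → square planar.
For [ZrI4]: Each iodide is −1; balancing the 0 overall charge requires Zr(IV). Zr sits in group 4, so the d-electron count is 4 − 4 = 0. A d⁰ ion has no crystal-field stabilisation preference between square planar and tetrahedral, so four ligands adopt the sterically favoured tetrahedral geometry. → tetrahedral.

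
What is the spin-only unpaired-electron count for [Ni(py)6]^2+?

Ligand charges: pyridine is neutral. With an overall charge of +2 the nickel centre must be in the +2 oxidation state.
Ni sits in group 10, so the d-electron count is 10 − 2 = 8.
In an octahedral field the d⁸ configuration is t₂g⁶e_g² (only one arrangement possible), giving 2 unpaired electrons.

2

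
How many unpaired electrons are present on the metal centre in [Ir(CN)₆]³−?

0

Each cyanide is −1; balancing the −3 overall charge requires Ir(III).
Iridium is a group-9 element; Ir(III) is therefore d⁶.
The spin state decides the count: a 5d ion has a large Δₒ and is invariably low-spin.
An octahedral low-spin d⁶ ion is t₂g⁶e_g⁰, giving 0 unpaired electrons.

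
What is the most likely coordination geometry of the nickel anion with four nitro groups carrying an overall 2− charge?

square planar

Summing ligand charges against the −2 overall charge gives an oxidation state of +2 for nickel.
Nickel is a group-10 element; Ni(II) is therefore d⁸.
Coordination number: 4.
Nitro (N-bound nitrite) is a strong-field ligand (high in the spectrochemical series).
A 3d d⁸ ion with strong-field ligands gains enough CFSE to favour square planar over tetrahedral.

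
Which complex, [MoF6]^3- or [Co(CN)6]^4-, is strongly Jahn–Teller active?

[MoF6]^3-: Summing ligand charges against the −3 overall charge gives an oxidation state of +3 for molybdenum. Molybdenum is a group-6 element; Mo(III) is therefore d³. The d³ configuration leaves the e_g set evenly filled (or empty) — no strong Jahn–Teller driving force.
[Co(CN)6]^4-: Summing ligand charges against the −4 overall charge gives an oxidation state of +2 for cobalt. Co sits in group 9, so the d-electron count is 9 − 2 = 7. Cyanide is a strong-field ligand (high in the spectrochemical series) for a first-row metal, so the complex is low-spin. The t₂g⁶e_g¹ (low-spin) configuration has an unevenly filled e_g set; the Jahn–Teller theorem predicts a tetragonal distortion (typically axial elongation) to lift the degeneracy.

[Co(CN)6]^4-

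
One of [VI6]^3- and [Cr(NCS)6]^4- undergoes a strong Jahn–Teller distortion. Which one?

[Cr(NCS)6]^4-

[VI6]^3-: Ligand charges: each iodide is −1. With an overall charge of −3 the vanadium centre must be in the +3 oxidation state. V sits in group 5, so the d-electron count is 5 − 3 = 2. The d² configuration leaves the e_g set evenly filled (or empty) — no strong Jahn–Teller driving force.
[Cr(NCS)6]^4-: Ligand charges: each isothiocyanate is −1. With an overall charge of −4 the chromium centre must be in the +2 oxidation state. Group 6 minus oxidation state 2 gives a d⁴ configuration. Isothiocyanate is a weak-field ligand for a first-row metal, so the complex is high-spin. The t₂g³e_g¹ (high-spin) configuration has an unevenly filled e_g set; the Jahn–Teller theorem predicts a tetragonal distortion (typically axial elongation) to lift the degeneracy.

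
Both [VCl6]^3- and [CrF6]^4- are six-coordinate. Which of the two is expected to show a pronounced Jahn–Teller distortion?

[CrF6]^4-

[VCl6]^3-: Ligand charges: each chloride is −1. With an overall charge of −3 the vanadium centre must be in the +3 oxidation state. V sits in group 5, so the d-electron count is 5 − 3 = 2. The d² configuration leaves the e_g set evenly filled (or empty) — no strong Jahn–Teller driving force.
[CrF6]^4-: Ligand charges: each fluoride is −1. With an overall charge of −4 the chromium centre must be in the +2 oxidation state. Cr sits in group 6, so the d-electron count is 6 − 2 = 4. Fluoride is a weak-field ligand for a first-row metal, so the complex is high-spin. The t₂g³e_g¹ (high-spin) configuration has an unevenly filled e_g set; the Jahn–Teller theorem predicts a tetragonal distortion (typically axial elongation) to lift the degeneracy.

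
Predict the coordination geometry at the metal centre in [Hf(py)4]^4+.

Ligand charges: pyridine is neutral. With an overall charge of +4 the hafnium centre must be in the +4 oxidation state.
Group 4 minus oxidation state 4 gives a d⁰ configuration.
Coordination number: 4.
A d⁰ ion has no crystal-field stabilisation preference between square planar and tetrahedral, so four ligands adopt the sterically favoured tetrahedral geometry.

tetrahedral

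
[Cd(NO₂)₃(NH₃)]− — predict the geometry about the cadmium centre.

Each nitro (N-bound nitrite) is −1; ammonia is neutral; balancing the −1 overall charge requires Cd(II).
Group 12 minus oxidation state 2 gives a d¹⁰ configuration.
Coordination number: 4.
A d¹⁰ ion has no crystal-field stabilisation preference between square planar and tetrahedral, so four ligands adopt the sterically favoured tetrahedral geometry.

tetrahedral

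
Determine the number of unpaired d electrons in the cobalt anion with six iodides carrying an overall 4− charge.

3

Summing ligand charges against the −4 overall charge gives an oxidation state of +2 for cobalt.
Co sits in group 9, so the d-electron count is 9 − 2 = 7.
The spin state decides the count: Iodide is a weak-field ligand for a first-row metal, so the complex is high-spin.
An octahedral high-spin d⁷ ion is t₂g⁵e_g², giving 3 unpaired electrons.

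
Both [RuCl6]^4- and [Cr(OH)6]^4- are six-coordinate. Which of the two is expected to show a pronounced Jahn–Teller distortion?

[RuCl6]^4-: Ligand charges: each chloride is −1. With an overall charge of −4 the ruthenium centre must be in the +2 oxidation state. Ru sits in group 8, so the d-electron count is 8 − 2 = 6. A 4d ion has a large Δₒ and is invariably low-spin. The d⁶ configuration leaves the e_g set evenly filled (or empty) — no strong Jahn–Teller driving force.
[Cr(OH)6]^4-: Summing ligand charges against the −4 overall charge gives an oxidation state of +2 for chromium. Cr sits in group 6, so the d-electron count is 6 − 2 = 4. Hydroxide is a weak-field ligand for a first-row metal, so the complex is high-spin. The t₂g³e_g¹ (high-spin) configuration has an unevenly filled e_g set; the Jahn–Teller theorem predicts a tetragonal distortion (typically axial elongation) to lift the degeneracy.

[Cr(OH)6]^4-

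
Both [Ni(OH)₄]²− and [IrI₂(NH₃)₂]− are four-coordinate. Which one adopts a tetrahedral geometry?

[Ni(OH)₄]²−

For [Ni(OH)₄]²−: Each hydroxide is −1; balancing the −2 overall charge requires Ni(II). Nickel is a group-10 element; Ni(II) is therefore d⁸. Hydroxide is a weak-field ligand. With weak-field ligands the CFSE gain from square planar is small, so a 3d d⁸ ion takes the sterically preferred tetrahedral geometry. → tetrahedral.
For [IrI₂(NH₃)₂]−: Summing ligand charges against the −1 overall charge gives an oxidation state of +1 for iridium. Ir sits in group 9, so the d-electron count is 9 − 1 = 8. A 5d d⁸ ion has a large crystal-field splitting; square planar leaves the high-energy d_{x²−y²} orbital empty and maximises CFSE. → square planar.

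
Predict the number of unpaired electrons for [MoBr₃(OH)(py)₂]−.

Summing ligand charges against the −1 overall charge gives an oxidation state of +3 for molybdenum.
Molybdenum is a group-6 element; Mo(III) is therefore d³.
In an octahedral field the d³ configuration is t₂g³e_g⁰ (only one arrangement possible), giving 3 unpaired electrons.

3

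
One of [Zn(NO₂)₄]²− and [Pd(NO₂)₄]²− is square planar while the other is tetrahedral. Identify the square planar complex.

For [Zn(NO₂)₄]²−: Each nitro (N-bound nitrite) is −1; balancing the −2 overall charge requires Zn(II). Group 12 minus oxidation state 2 gives a d¹⁰ configuration. A d¹⁰ ion has no crystal-field stabilisation preference between square planar and tetrahedral, so four ligands adopt the sterically favoured tetrahedral geometry. → tetrahedral.
For [Pd(NO₂)₄]²−: Summing ligand charges against the −2 overall charge gives an oxidation state of +2 for palladium. Group 10 minus oxidation state 2 gives a d⁸ configuration. A 4d d⁸ ion has a large crystal-field splitting; square planar leaves the high-energy d_{x²−y²} orbital empty and maximises CFSE. → square planar.

[Pd(NO₂)₄]²−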